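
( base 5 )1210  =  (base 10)180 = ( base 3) 20200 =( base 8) 264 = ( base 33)5f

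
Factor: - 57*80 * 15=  - 2^4*3^2*5^2 * 19^1 = - 68400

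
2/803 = 2/803 =0.00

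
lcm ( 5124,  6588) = 46116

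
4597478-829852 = 3767626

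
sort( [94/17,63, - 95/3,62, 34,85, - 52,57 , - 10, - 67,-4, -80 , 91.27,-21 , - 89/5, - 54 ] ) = [ - 80, - 67, - 54, - 52,  -  95/3,-21, - 89/5,  -  10, - 4,94/17,34,57, 62,63, 85,  91.27]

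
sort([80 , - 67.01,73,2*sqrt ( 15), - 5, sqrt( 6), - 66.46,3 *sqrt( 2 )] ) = [ - 67.01, - 66.46,-5,sqrt( 6 ), 3 *sqrt(2),2*sqrt ( 15 ),73, 80]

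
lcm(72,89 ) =6408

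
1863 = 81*23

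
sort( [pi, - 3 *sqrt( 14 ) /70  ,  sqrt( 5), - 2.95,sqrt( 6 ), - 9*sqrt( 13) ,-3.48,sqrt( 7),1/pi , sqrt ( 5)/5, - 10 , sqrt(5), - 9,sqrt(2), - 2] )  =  [ - 9*sqrt( 13 ),  -  10, - 9 , - 3.48,-2.95, - 2, - 3 * sqrt ( 14 )/70,1/pi,  sqrt( 5 )/5,sqrt (2),sqrt( 5 ),sqrt( 5 ),sqrt( 6),sqrt( 7),pi]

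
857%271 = 44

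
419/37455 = 419/37455  =  0.01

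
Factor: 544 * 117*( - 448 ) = -28514304= - 2^11*3^2*7^1*13^1*17^1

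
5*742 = 3710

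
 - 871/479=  - 871/479= - 1.82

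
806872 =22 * 36676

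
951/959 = 951/959  =  0.99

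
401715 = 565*711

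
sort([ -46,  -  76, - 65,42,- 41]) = [ - 76 ,- 65, - 46, - 41,42 ]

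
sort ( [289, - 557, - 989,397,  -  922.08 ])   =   [ - 989, - 922.08, - 557,289, 397]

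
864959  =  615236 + 249723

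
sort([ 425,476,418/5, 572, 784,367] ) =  [ 418/5,  367, 425,476,572, 784]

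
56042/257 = 56042/257=218.06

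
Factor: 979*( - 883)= - 864457 =- 11^1*89^1 * 883^1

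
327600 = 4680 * 70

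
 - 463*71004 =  - 32874852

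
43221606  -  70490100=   -  27268494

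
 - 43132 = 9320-52452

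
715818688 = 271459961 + 444358727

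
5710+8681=14391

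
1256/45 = 27+41/45  =  27.91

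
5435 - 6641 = -1206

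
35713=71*503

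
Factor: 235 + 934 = 7^1*167^1 = 1169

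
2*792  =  1584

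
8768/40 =1096/5 = 219.20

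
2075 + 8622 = 10697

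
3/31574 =3/31574 = 0.00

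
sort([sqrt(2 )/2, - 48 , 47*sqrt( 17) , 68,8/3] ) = [  -  48, sqrt( 2)/2 , 8/3 , 68,  47*sqrt (17 )]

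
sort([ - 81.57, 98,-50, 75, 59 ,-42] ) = [ - 81.57, - 50 ,-42, 59, 75,98] 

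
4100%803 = 85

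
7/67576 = 7/67576 = 0.00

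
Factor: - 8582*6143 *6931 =  -  365396955406  =  -2^1*7^1*29^1 * 239^1*613^1*6143^1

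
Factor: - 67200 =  - 2^7*3^1*5^2*7^1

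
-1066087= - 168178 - 897909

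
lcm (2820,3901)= 234060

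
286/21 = 286/21 = 13.62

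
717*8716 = 6249372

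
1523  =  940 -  - 583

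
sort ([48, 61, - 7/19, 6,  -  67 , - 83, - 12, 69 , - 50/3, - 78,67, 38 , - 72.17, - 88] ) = [ - 88, - 83, - 78, - 72.17,- 67, - 50/3, - 12,  -  7/19,  6,38, 48, 61,  67,69 ]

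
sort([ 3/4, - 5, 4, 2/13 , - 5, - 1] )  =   [-5, - 5, - 1,2/13,3/4,4] 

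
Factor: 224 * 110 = 24640 = 2^6*5^1 * 7^1*11^1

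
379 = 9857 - 9478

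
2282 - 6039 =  - 3757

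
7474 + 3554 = 11028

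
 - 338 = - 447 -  - 109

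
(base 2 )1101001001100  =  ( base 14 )264c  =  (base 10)6732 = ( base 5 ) 203412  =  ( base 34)5s0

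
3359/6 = 3359/6 = 559.83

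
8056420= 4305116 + 3751304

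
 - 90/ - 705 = 6/47 = 0.13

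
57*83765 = 4774605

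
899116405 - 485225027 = 413891378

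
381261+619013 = 1000274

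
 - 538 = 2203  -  2741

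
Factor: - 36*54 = -1944 =- 2^3 * 3^5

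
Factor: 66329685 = 3^4*5^1*199^1*823^1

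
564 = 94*6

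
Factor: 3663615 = 3^1*5^1*467^1*523^1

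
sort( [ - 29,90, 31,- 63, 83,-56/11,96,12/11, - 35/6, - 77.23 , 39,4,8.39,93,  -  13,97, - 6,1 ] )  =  [ - 77.23,-63,  -  29, - 13,  -  6, - 35/6, -56/11, 1, 12/11, 4, 8.39,31,39 , 83,90, 93,96,97 ] 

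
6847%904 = 519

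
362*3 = 1086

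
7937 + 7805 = 15742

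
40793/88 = 463+49/88 =463.56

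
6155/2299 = 6155/2299 = 2.68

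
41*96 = 3936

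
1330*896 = 1191680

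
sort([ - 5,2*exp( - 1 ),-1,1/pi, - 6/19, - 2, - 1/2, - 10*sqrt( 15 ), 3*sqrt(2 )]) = [ - 10*sqrt(15 ), - 5, - 2, - 1, - 1/2, - 6/19, 1/pi,2 * exp( - 1 ), 3*sqrt(2 )] 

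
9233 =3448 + 5785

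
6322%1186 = 392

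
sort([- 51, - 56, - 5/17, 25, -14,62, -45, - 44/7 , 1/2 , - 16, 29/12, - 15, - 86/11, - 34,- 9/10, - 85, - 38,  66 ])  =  [ - 85, - 56,  -  51, - 45,-38, - 34, - 16,-15 , - 14,  -  86/11 , - 44/7, - 9/10,  -  5/17,1/2, 29/12,  25,62,66]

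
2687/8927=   2687/8927 = 0.30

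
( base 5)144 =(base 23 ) 23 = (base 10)49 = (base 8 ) 61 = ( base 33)1G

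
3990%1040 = 870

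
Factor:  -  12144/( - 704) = 2^( - 2)*3^1*23^1  =  69/4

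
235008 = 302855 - 67847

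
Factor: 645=3^1*5^1 *43^1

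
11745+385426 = 397171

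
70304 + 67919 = 138223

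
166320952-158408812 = 7912140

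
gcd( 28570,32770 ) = 10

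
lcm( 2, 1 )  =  2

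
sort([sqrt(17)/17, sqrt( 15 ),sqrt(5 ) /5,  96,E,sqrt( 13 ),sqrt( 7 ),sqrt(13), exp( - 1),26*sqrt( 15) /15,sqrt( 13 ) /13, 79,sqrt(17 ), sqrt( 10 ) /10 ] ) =[sqrt( 17)/17,  sqrt( 13) /13,sqrt( 10 )/10,exp ( - 1 ), sqrt( 5) /5 , sqrt( 7), E, sqrt( 13) , sqrt( 13),  sqrt( 15 ),sqrt(17 ) , 26*sqrt( 15 )/15,79,96]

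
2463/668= 3 + 459/668 = 3.69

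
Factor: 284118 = 2^1 * 3^1*47353^1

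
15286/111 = 15286/111= 137.71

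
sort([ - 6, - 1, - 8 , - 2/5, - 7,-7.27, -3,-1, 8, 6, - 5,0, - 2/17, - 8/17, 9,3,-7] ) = [ - 8, -7.27, - 7, - 7, - 6, - 5, - 3, - 1, - 1,-8/17 , - 2/5, - 2/17,0,  3, 6, 8 , 9]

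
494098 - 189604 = 304494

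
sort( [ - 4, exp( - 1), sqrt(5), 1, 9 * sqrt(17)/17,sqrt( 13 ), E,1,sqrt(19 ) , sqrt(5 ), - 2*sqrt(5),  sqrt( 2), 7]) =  [ - 2*sqrt(5),-4, exp( - 1), 1, 1, sqrt( 2),9* sqrt( 17 ) /17,sqrt(5), sqrt(5 ), E , sqrt(13 ), sqrt(19 ), 7 ] 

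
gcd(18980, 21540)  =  20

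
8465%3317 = 1831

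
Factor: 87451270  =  2^1*5^1*977^1*8951^1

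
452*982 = 443864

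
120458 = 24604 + 95854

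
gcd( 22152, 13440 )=24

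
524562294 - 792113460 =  - 267551166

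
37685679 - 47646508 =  - 9960829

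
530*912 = 483360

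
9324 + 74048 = 83372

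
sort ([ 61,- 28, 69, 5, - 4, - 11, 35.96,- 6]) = [ - 28  , - 11,  -  6, - 4, 5,35.96, 61, 69]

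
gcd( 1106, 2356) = 2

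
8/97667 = 8/97667 = 0.00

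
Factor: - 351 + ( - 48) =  - 399 = - 3^1*7^1*19^1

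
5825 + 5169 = 10994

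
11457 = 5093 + 6364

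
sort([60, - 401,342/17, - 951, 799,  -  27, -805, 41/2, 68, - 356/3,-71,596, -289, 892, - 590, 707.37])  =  [ - 951, - 805,-590, - 401, - 289, - 356/3, - 71, - 27, 342/17, 41/2,60,68, 596, 707.37,  799 , 892] 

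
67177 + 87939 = 155116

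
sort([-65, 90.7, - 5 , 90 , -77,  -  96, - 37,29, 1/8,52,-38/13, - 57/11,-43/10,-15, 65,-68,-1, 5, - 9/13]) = [ - 96,-77, - 68,-65,-37, - 15, - 57/11, - 5,  -  43/10, - 38/13, - 1,- 9/13, 1/8,5, 29,52,65,90, 90.7]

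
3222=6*537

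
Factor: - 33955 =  - 5^1*6791^1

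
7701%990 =771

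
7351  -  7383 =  - 32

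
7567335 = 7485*1011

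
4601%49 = 44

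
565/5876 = 5/52 =0.10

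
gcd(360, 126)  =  18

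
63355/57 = 63355/57 = 1111.49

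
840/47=840/47 = 17.87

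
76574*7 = 536018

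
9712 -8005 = 1707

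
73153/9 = 73153/9 = 8128.11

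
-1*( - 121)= 121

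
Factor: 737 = 11^1*67^1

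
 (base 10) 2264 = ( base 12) 1388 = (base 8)4330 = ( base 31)2B1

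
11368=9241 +2127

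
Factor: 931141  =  17^1*54773^1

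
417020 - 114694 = 302326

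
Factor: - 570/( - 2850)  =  1/5 = 5^( - 1)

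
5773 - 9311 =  - 3538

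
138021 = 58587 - -79434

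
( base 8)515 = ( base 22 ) F3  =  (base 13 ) 1c8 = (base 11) 283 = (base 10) 333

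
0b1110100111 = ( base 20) 26f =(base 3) 1021122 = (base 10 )935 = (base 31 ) u5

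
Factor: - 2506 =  - 2^1*7^1*179^1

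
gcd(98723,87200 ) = 1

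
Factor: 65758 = 2^1*7^2*11^1*61^1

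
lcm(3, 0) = 0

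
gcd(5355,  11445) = 105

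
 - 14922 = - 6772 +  - 8150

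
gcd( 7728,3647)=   7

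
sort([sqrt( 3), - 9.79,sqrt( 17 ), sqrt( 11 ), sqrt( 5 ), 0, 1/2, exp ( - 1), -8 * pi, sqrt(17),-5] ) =[  -  8*pi, - 9.79, - 5, 0,  exp( - 1), 1/2, sqrt ( 3), sqrt(5), sqrt( 11), sqrt (17), sqrt(17) ]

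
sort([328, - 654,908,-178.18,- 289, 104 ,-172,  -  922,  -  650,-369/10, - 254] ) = [ - 922,- 654, - 650, - 289, - 254, - 178.18 , - 172,-369/10,104, 328, 908 ]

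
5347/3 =5347/3  =  1782.33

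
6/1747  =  6/1747 = 0.00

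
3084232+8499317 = 11583549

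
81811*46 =3763306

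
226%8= 2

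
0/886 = 0 = 0.00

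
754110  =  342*2205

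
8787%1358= 639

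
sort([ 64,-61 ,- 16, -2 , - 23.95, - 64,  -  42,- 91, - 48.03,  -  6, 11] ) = [ - 91,  -  64 ,  -  61 , - 48.03,-42, - 23.95,- 16,-6, -2, 11 , 64 ]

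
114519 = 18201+96318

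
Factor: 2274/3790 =3^1*5^( - 1 ) =3/5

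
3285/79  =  41  +  46/79=41.58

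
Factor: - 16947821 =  - 11^1*1540711^1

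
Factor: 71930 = 2^1*5^1 * 7193^1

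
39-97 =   -  58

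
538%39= 31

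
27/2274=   9/758 = 0.01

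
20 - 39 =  - 19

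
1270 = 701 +569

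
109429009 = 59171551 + 50257458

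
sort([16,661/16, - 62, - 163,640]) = [ -163 , - 62, 16,661/16, 640]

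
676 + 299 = 975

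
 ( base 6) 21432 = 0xb9c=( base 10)2972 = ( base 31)32r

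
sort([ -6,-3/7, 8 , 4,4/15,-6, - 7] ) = [ - 7, - 6, -6, - 3/7, 4/15, 4, 8]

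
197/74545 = 197/74545 = 0.00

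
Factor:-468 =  - 2^2*3^2*13^1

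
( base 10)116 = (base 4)1310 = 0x74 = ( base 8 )164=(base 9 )138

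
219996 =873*252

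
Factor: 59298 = 2^1*3^1*9883^1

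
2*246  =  492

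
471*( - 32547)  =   - 15329637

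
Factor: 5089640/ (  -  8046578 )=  - 2^2 * 5^1*41^(-1 ) *98129^( -1) * 127241^1 = -2544820/4023289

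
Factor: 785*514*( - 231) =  - 93206190 = - 2^1*3^1*5^1*7^1 * 11^1*157^1*257^1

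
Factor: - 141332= - 2^2*89^1*397^1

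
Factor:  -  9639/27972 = - 51/148 = -  2^( - 2)*3^1*17^1*37^( - 1)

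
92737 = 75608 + 17129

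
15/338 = 15/338 = 0.04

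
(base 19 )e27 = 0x13EB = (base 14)1C03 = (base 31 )59f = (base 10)5099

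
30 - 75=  - 45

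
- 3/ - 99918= 1/33306 =0.00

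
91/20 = 4 + 11/20= 4.55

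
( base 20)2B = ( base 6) 123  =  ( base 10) 51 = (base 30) 1L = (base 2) 110011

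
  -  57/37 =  - 2  +  17/37= - 1.54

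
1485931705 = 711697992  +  774233713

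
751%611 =140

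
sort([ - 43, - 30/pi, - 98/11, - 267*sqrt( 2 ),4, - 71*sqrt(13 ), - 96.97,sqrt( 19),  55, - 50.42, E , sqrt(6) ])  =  [- 267*sqrt (2), - 71*sqrt(13) , - 96.97, - 50.42 , - 43, - 30/pi, - 98/11,sqrt(6),  E,  4, sqrt(19 ) , 55] 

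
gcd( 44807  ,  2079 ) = 7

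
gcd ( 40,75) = 5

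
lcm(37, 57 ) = 2109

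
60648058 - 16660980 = 43987078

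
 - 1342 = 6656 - 7998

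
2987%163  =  53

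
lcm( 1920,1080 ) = 17280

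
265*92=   24380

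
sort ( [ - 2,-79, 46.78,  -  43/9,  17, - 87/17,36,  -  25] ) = [-79, - 25,-87/17, - 43/9,-2,17,  36,46.78 ] 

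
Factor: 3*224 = 672 = 2^5 * 3^1*7^1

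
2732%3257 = 2732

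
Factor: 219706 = 2^1*37^1*2969^1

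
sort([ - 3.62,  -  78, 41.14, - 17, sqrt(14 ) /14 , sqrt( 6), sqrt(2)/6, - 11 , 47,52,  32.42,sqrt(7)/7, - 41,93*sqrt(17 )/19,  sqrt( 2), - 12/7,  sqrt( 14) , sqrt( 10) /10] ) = [-78,- 41, - 17, - 11, -3.62  , - 12/7,  sqrt( 2)/6,sqrt ( 14)/14,sqrt(10)/10,sqrt(7)/7, sqrt( 2),sqrt( 6),sqrt ( 14), 93*sqrt( 17)/19, 32.42,  41.14,47,52 ] 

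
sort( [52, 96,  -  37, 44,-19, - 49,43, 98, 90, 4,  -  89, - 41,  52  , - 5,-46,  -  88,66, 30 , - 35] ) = [ - 89 ,  -  88, - 49, -46 ,-41 , - 37, -35,-19,  -  5, 4 , 30,  43, 44, 52, 52, 66,  90, 96, 98] 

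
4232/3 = 4232/3 = 1410.67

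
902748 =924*977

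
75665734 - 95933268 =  - 20267534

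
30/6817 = 30/6817  =  0.00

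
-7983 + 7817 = -166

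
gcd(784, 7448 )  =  392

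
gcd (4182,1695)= 3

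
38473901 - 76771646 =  - 38297745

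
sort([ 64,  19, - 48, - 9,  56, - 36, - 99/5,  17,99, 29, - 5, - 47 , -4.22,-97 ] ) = [ - 97, - 48, - 47, - 36, - 99/5, - 9, - 5,-4.22,17, 19, 29,56, 64, 99 ] 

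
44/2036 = 11/509 = 0.02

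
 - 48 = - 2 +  - 46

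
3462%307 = 85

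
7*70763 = 495341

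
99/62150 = 9/5650= 0.00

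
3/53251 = 3/53251 = 0.00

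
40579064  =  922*44012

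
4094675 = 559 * 7325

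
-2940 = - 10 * 294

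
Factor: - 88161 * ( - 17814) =1570500054= 2^1*3^2*2969^1*29387^1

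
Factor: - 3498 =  - 2^1*3^1 * 11^1*53^1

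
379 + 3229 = 3608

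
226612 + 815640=1042252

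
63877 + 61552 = 125429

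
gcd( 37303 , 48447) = 7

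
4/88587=4/88587 = 0.00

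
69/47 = 69/47  =  1.47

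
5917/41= 144 + 13/41 = 144.32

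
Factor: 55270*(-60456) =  - 2^4*3^1*5^1*11^1*229^1*5527^1= - 3341403120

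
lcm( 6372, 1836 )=108324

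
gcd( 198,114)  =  6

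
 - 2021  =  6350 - 8371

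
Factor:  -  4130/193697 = - 2^1*  5^1*7^(-1 )*67^( - 1 )  =  - 10/469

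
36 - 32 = 4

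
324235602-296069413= 28166189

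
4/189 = 4/189 =0.02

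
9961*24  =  239064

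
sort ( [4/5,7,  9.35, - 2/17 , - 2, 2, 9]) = [-2,-2/17, 4/5,2, 7, 9,9.35]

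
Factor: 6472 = 2^3*809^1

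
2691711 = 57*47223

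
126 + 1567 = 1693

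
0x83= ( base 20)6b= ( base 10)131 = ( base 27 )4N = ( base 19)6H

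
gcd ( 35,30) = 5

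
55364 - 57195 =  - 1831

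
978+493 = 1471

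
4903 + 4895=9798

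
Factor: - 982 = - 2^1*491^1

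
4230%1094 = 948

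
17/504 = 17/504 = 0.03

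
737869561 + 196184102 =934053663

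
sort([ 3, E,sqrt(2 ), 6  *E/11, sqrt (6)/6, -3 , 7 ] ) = [-3 , sqrt(6)/6,sqrt(2 ), 6*E/11, E, 3 , 7]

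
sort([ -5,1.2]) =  [ - 5,1.2]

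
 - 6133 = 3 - 6136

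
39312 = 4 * 9828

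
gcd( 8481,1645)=1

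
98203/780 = 98203/780 = 125.90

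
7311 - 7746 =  - 435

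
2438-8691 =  - 6253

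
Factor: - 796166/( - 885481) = 2^1*7^1*29^1*37^1*53^1*941^( - 2 ) 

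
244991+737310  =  982301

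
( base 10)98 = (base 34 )2u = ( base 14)70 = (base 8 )142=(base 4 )1202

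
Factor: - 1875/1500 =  - 5/4= - 2^( - 2)*5^1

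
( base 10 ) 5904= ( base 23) B3G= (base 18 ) 1040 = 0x1710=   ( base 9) 8080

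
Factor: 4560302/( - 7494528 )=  - 2280151/3747264 =-2^( - 6)*3^( - 1)*23^1*29^( - 1)*673^ ( - 1)*99137^1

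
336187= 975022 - 638835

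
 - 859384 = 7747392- 8606776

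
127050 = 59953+67097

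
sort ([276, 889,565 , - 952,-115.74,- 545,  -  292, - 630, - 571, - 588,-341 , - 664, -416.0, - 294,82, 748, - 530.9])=[ - 952  ,-664,-630 , - 588,-571, - 545,- 530.9, - 416.0,-341, -294, - 292, - 115.74, 82,276, 565,748,889 ] 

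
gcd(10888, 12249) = 1361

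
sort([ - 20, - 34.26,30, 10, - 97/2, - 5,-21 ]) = [ - 97/2, - 34.26 , - 21, - 20, - 5,10,30] 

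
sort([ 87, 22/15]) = [ 22/15,87 ]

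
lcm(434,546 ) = 16926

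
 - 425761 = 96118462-96544223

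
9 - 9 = 0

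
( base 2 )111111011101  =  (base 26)605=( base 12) 2425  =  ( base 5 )112221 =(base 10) 4061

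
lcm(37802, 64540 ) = 2646140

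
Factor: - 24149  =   - 19^1*31^1*41^1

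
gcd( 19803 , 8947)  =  23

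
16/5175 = 16/5175 = 0.00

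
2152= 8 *269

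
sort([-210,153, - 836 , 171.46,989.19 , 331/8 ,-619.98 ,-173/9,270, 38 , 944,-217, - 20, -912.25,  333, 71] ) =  [ - 912.25, - 836, - 619.98 ,  -  217, - 210, - 20, - 173/9, 38 , 331/8,71, 153,171.46,270, 333 , 944,989.19] 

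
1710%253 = 192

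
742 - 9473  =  -8731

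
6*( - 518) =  - 3108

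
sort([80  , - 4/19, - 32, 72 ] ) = [ - 32, - 4/19,72, 80]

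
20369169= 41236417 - 20867248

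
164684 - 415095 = - 250411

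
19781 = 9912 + 9869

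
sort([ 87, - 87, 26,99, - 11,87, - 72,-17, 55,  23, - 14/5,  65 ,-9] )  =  [ - 87, - 72, - 17, - 11,-9, - 14/5 , 23,26, 55, 65,87,  87,99] 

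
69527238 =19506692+50020546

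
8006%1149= 1112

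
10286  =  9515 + 771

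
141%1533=141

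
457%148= 13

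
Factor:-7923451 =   -  7923451^1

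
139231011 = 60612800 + 78618211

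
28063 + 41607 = 69670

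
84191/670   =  84191/670= 125.66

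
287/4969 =287/4969=0.06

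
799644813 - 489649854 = 309994959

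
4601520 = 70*65736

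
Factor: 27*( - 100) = - 2^2 * 3^3*5^2 = -2700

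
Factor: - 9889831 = - 7^1 * 1412833^1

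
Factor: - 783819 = -3^2*17^1*47^1*109^1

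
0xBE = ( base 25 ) 7F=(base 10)190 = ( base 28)6M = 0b10111110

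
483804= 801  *604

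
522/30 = 87/5 =17.40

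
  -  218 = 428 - 646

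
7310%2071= 1097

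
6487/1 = 6487 = 6487.00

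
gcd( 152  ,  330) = 2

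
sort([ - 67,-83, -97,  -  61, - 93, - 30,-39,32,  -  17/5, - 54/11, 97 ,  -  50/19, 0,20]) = [ - 97, - 93, - 83,-67, - 61,-39, - 30 ,- 54/11,  -  17/5, - 50/19 , 0, 20, 32, 97] 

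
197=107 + 90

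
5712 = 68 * 84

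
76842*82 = 6301044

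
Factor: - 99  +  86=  - 13^1 = -13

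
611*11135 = 6803485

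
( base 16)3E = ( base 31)20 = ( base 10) 62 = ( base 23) 2g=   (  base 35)1R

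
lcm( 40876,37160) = 408760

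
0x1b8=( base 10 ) 440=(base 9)538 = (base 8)670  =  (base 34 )CW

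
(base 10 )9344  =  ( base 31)9md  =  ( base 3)110211002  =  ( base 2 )10010010000000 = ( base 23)hf6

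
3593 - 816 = 2777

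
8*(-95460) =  - 763680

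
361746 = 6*60291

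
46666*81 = 3779946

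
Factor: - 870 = - 2^1 * 3^1*5^1*29^1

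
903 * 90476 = 81699828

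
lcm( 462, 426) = 32802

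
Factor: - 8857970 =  - 2^1 * 5^1 * 11^1*80527^1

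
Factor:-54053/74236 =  - 2^( - 2) * 67^(-1)*191^1*277^(- 1) * 283^1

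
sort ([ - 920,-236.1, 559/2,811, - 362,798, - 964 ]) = [ - 964, - 920, - 362, - 236.1,  559/2,798,811] 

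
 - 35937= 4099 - 40036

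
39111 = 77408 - 38297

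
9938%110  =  38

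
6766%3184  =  398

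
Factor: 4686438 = 2^1 * 3^1*79^1*9887^1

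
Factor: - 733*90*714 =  - 47102580 = - 2^2*3^3*5^1*7^1*17^1*733^1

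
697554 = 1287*542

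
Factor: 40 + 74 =114 = 2^1*3^1*19^1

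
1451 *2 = 2902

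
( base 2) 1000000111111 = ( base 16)103F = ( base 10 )4159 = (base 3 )12201001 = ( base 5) 113114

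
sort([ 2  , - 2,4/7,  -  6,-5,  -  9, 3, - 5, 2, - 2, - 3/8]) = [-9, - 6, -5,  -  5, - 2, - 2, -3/8, 4/7, 2,2,3] 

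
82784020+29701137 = 112485157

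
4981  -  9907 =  - 4926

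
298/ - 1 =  - 298 + 0/1 =- 298.00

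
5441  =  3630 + 1811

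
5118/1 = 5118 = 5118.00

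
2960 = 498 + 2462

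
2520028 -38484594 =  - 35964566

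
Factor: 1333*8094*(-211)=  - 2^1*3^1 * 19^1*31^1*43^1*71^1 * 211^1 = - 2276542722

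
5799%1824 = 327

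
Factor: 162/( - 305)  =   - 2^1*3^4*5^ ( - 1)*61^( - 1 )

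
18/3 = 6 = 6.00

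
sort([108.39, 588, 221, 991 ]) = [108.39,221, 588 , 991] 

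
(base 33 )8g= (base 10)280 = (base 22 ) CG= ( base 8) 430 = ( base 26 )AK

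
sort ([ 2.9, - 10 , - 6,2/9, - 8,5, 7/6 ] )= [ - 10 , - 8, - 6, 2/9,  7/6,2.9, 5]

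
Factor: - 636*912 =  - 580032= - 2^6* 3^2*19^1*53^1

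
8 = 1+7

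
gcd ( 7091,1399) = 1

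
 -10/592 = - 1 + 291/296 = -0.02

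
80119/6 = 13353 + 1/6 = 13353.17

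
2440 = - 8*( - 305)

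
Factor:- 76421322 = -2^1 * 3^2 * 29^1*281^1*521^1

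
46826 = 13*3602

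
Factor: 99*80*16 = 126720=2^8*3^2*5^1*11^1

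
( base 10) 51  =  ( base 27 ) 1o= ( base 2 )110011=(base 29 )1m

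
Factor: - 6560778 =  - 2^1*3^1*7^1*31^1 *5039^1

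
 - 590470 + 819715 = 229245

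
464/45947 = 464/45947  =  0.01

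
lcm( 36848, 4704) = 221088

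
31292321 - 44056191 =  - 12763870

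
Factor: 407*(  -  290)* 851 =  - 2^1*5^1*11^1*23^1*29^1*37^2 = - 100443530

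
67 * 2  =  134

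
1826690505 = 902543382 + 924147123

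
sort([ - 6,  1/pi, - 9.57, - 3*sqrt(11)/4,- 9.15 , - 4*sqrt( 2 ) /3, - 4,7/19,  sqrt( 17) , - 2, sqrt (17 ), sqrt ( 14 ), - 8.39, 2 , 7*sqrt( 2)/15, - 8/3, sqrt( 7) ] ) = [-9.57, - 9.15,- 8.39,-6, - 4, -8/3, - 3*sqrt( 11)/4,-2, - 4*sqrt(2)/3, 1/pi, 7/19,7*sqrt( 2)/15,  2,sqrt( 7),sqrt (14),sqrt( 17) , sqrt( 17) ]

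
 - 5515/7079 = - 1 + 1564/7079 = -0.78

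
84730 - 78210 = 6520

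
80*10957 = 876560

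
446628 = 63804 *7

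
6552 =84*78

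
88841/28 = 3172+25/28 = 3172.89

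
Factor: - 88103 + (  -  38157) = -2^2* 5^1*59^1*107^1 = - 126260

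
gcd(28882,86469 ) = 1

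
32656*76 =2481856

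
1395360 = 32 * 43605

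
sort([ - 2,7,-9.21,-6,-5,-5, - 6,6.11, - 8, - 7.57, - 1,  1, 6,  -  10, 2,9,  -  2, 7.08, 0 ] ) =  [  -  10,-9.21,  -  8, - 7.57, - 6, - 6,  -  5,- 5, - 2, - 2, -1, 0, 1,  2, 6, 6.11,  7,7.08,9 ]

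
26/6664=13/3332 = 0.00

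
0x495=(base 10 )1173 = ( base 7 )3264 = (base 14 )5db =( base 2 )10010010101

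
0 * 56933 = 0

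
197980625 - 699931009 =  - 501950384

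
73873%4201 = 2456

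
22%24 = 22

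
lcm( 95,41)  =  3895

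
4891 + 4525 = 9416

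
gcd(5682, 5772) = 6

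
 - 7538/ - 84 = 3769/42 = 89.74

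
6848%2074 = 626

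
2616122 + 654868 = 3270990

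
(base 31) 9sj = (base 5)301121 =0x2540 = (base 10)9536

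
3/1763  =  3/1763 = 0.00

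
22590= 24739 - 2149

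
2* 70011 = 140022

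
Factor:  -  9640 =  - 2^3*5^1*241^1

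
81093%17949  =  9297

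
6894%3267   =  360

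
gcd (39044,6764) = 4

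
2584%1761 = 823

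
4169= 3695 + 474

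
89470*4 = 357880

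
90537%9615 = 4002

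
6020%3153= 2867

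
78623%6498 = 647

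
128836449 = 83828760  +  45007689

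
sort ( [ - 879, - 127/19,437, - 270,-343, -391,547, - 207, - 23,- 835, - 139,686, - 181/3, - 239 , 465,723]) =[ - 879, - 835, - 391, - 343, - 270,  -  239, - 207, - 139, - 181/3, - 23 , - 127/19,437,465,  547, 686,723]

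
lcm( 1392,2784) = 2784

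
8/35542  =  4/17771  =  0.00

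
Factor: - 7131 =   -  3^1*2377^1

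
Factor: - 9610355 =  - 5^1*17^1*113063^1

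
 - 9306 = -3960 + - 5346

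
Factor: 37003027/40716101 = 61^1*67^( - 1 )*606607^1 * 607703^( - 1)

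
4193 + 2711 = 6904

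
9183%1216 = 671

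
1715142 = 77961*22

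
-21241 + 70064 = 48823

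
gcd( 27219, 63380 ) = 1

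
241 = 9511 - 9270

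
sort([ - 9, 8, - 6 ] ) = [ - 9 , - 6,8 ] 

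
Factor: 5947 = 19^1*313^1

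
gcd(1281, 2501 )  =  61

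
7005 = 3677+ 3328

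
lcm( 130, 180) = 2340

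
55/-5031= - 1 + 4976/5031 = - 0.01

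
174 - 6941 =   -  6767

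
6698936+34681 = 6733617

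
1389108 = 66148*21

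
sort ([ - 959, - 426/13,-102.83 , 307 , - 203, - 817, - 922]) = [-959, - 922, - 817, - 203,-102.83, -426/13, 307]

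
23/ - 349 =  - 1  +  326/349 = - 0.07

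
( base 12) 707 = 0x3f7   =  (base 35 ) T0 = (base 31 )11N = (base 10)1015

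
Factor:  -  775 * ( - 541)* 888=372316200 = 2^3*3^1*5^2*31^1 * 37^1*541^1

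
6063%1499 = 67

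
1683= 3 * 561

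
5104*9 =45936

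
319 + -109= 210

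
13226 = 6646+6580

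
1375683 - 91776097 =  - 90400414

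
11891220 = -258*( - 46090 )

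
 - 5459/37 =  - 5459/37=- 147.54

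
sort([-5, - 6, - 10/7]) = [ - 6,  -  5, - 10/7]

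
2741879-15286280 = -12544401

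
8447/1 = 8447 = 8447.00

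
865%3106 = 865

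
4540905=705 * 6441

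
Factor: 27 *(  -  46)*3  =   - 3726 = - 2^1*3^4*23^1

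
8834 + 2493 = 11327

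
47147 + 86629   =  133776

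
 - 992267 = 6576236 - 7568503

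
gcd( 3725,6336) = 1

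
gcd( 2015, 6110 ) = 65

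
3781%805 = 561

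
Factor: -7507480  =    -  2^3 *5^1 * 187687^1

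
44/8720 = 11/2180 = 0.01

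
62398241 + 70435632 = 132833873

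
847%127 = 85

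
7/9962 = 7/9962  =  0.00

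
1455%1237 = 218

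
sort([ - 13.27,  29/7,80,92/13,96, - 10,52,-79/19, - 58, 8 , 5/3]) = [ - 58, - 13.27, - 10, - 79/19,5/3, 29/7 , 92/13,  8, 52,80, 96 ] 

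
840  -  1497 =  - 657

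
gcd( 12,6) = 6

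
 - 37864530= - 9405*4026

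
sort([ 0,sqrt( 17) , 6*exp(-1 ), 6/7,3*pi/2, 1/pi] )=[ 0, 1/pi,  6/7, 6*exp ( - 1), sqrt(  17),3* pi/2 ] 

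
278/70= 3 + 34/35= 3.97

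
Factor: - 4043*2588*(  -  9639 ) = 100855594476 = 2^2*3^4*7^1*13^1*17^1*311^1*647^1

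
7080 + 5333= 12413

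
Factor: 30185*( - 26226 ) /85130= - 79163181/8513  =  - 3^2*31^1 *47^1*6037^1*8513^( - 1)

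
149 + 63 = 212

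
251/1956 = 251/1956 = 0.13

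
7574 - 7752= -178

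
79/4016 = 79/4016  =  0.02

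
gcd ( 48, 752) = 16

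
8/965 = 8/965 = 0.01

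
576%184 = 24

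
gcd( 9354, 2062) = 2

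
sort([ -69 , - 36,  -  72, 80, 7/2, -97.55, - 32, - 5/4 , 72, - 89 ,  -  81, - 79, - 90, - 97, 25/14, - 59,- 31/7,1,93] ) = [ - 97.55, - 97 , -90,-89, - 81 , - 79,-72, - 69 , - 59, - 36,-32, - 31/7 , - 5/4 , 1 , 25/14,7/2,72,80,  93 ]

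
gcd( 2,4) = 2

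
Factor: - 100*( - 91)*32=2^7*5^2*7^1*13^1  =  291200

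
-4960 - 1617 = -6577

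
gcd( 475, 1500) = 25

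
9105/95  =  1821/19 = 95.84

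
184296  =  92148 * 2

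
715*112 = 80080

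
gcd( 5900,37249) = 1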